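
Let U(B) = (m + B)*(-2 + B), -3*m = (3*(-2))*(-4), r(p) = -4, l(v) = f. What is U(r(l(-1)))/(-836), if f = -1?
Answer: -18/209 ≈ -0.086124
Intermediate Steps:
l(v) = -1
m = -8 (m = -3*(-2)*(-4)/3 = -(-2)*(-4) = -1/3*24 = -8)
U(B) = (-8 + B)*(-2 + B)
U(r(l(-1)))/(-836) = (16 + (-4)**2 - 10*(-4))/(-836) = (16 + 16 + 40)*(-1/836) = 72*(-1/836) = -18/209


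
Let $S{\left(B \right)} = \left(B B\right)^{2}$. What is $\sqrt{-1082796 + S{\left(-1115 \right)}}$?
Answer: $\sqrt{1545607317829} \approx 1.2432 \cdot 10^{6}$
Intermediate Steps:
$S{\left(B \right)} = B^{4}$ ($S{\left(B \right)} = \left(B^{2}\right)^{2} = B^{4}$)
$\sqrt{-1082796 + S{\left(-1115 \right)}} = \sqrt{-1082796 + \left(-1115\right)^{4}} = \sqrt{-1082796 + 1545608400625} = \sqrt{1545607317829}$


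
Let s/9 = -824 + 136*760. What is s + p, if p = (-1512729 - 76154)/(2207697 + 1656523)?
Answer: 3565993368397/3864220 ≈ 9.2282e+5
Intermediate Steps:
s = 922824 (s = 9*(-824 + 136*760) = 9*(-824 + 103360) = 9*102536 = 922824)
p = -1588883/3864220 ≈ -0.41118
s + p = 922824 - 1588883/3864220 = 3565993368397/3864220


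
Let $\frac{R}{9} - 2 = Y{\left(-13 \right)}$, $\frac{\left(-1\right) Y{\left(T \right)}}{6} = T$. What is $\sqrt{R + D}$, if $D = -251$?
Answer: $\sqrt{469} \approx 21.656$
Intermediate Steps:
$Y{\left(T \right)} = - 6 T$
$R = 720$ ($R = 18 + 9 \left(\left(-6\right) \left(-13\right)\right) = 18 + 9 \cdot 78 = 18 + 702 = 720$)
$\sqrt{R + D} = \sqrt{720 - 251} = \sqrt{469}$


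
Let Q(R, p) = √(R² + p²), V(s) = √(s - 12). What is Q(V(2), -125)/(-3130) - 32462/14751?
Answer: -32462/14751 - 3*√1735/3130 ≈ -2.2406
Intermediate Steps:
V(s) = √(-12 + s)
Q(V(2), -125)/(-3130) - 32462/14751 = √((√(-12 + 2))² + (-125)²)/(-3130) - 32462/14751 = √((√(-10))² + 15625)*(-1/3130) - 32462*1/14751 = √((I*√10)² + 15625)*(-1/3130) - 32462/14751 = √(-10 + 15625)*(-1/3130) - 32462/14751 = √15615*(-1/3130) - 32462/14751 = (3*√1735)*(-1/3130) - 32462/14751 = -3*√1735/3130 - 32462/14751 = -32462/14751 - 3*√1735/3130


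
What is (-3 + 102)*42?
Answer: 4158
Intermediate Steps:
(-3 + 102)*42 = 99*42 = 4158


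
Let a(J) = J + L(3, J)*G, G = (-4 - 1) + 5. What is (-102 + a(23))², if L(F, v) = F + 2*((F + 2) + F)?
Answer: 6241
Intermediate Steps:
G = 0 (G = -5 + 5 = 0)
L(F, v) = 4 + 5*F (L(F, v) = F + 2*((2 + F) + F) = F + 2*(2 + 2*F) = F + (4 + 4*F) = 4 + 5*F)
a(J) = J (a(J) = J + (4 + 5*3)*0 = J + (4 + 15)*0 = J + 19*0 = J + 0 = J)
(-102 + a(23))² = (-102 + 23)² = (-79)² = 6241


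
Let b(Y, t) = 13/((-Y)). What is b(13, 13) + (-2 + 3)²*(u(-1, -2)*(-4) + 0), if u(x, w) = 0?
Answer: -1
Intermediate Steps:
b(Y, t) = -13/Y (b(Y, t) = 13*(-1/Y) = -13/Y)
b(13, 13) + (-2 + 3)²*(u(-1, -2)*(-4) + 0) = -13/13 + (-2 + 3)²*(0*(-4) + 0) = -13*1/13 + 1²*(0 + 0) = -1 + 1*0 = -1 + 0 = -1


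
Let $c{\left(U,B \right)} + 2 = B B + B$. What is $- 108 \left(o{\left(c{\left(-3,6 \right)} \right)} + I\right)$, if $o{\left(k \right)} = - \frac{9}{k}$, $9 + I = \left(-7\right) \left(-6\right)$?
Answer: $- \frac{35397}{10} \approx -3539.7$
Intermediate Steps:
$I = 33$ ($I = -9 - -42 = -9 + 42 = 33$)
$c{\left(U,B \right)} = -2 + B + B^{2}$ ($c{\left(U,B \right)} = -2 + \left(B B + B\right) = -2 + \left(B^{2} + B\right) = -2 + \left(B + B^{2}\right) = -2 + B + B^{2}$)
$- 108 \left(o{\left(c{\left(-3,6 \right)} \right)} + I\right) = - 108 \left(- \frac{9}{-2 + 6 + 6^{2}} + 33\right) = - 108 \left(- \frac{9}{-2 + 6 + 36} + 33\right) = - 108 \left(- \frac{9}{40} + 33\right) = \left(-108\right) \frac{1311}{40} = - \frac{35397}{10}$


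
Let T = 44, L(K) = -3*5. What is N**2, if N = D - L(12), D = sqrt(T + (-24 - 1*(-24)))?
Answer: 269 + 60*sqrt(11) ≈ 468.00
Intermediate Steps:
L(K) = -15
D = 2*sqrt(11) (D = sqrt(44 + (-24 - 1*(-24))) = sqrt(44 + (-24 + 24)) = sqrt(44 + 0) = sqrt(44) = 2*sqrt(11) ≈ 6.6332)
N = 15 + 2*sqrt(11) (N = 2*sqrt(11) - 1*(-15) = 2*sqrt(11) + 15 = 15 + 2*sqrt(11) ≈ 21.633)
N**2 = (15 + 2*sqrt(11))**2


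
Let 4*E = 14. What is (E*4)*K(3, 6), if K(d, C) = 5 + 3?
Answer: 112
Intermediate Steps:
E = 7/2 (E = (1/4)*14 = 7/2 ≈ 3.5000)
K(d, C) = 8
(E*4)*K(3, 6) = ((7/2)*4)*8 = 14*8 = 112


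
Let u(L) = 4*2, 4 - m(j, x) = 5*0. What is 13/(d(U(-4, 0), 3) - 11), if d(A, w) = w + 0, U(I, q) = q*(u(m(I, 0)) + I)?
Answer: -13/8 ≈ -1.6250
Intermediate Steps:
m(j, x) = 4 (m(j, x) = 4 - 5*0 = 4 - 1*0 = 4 + 0 = 4)
u(L) = 8
U(I, q) = q*(8 + I)
d(A, w) = w
13/(d(U(-4, 0), 3) - 11) = 13/(3 - 11) = 13/(-8) = 13*(-1/8) = -13/8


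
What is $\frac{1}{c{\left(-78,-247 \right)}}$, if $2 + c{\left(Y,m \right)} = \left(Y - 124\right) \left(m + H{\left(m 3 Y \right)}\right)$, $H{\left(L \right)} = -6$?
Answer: $\frac{1}{51104} \approx 1.9568 \cdot 10^{-5}$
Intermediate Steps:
$c{\left(Y,m \right)} = -2 + \left(-124 + Y\right) \left(-6 + m\right)$ ($c{\left(Y,m \right)} = -2 + \left(Y - 124\right) \left(m - 6\right) = -2 + \left(-124 + Y\right) \left(-6 + m\right)$)
$\frac{1}{c{\left(-78,-247 \right)}} = \frac{1}{742 - -30628 - -468 - -19266} = \frac{1}{742 + 30628 + 468 + 19266} = \frac{1}{51104}$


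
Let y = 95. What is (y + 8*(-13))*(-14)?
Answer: 126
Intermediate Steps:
(y + 8*(-13))*(-14) = (95 + 8*(-13))*(-14) = (95 - 104)*(-14) = -9*(-14) = 126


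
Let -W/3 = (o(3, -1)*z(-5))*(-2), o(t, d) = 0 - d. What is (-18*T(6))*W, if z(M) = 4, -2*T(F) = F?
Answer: 1296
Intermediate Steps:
T(F) = -F/2
o(t, d) = -d
W = 24 (W = -3*-1*(-1)*4*(-2) = -3*1*4*(-2) = -12*(-2) = -3*(-8) = 24)
(-18*T(6))*W = -(-9)*6*24 = -18*(-3)*24 = 54*24 = 1296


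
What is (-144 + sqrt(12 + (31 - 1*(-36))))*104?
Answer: -14976 + 104*sqrt(79) ≈ -14052.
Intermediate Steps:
(-144 + sqrt(12 + (31 - 1*(-36))))*104 = (-144 + sqrt(12 + (31 + 36)))*104 = (-144 + sqrt(12 + 67))*104 = (-144 + sqrt(79))*104 = -14976 + 104*sqrt(79)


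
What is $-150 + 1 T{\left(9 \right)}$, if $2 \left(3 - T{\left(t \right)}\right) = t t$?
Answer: $- \frac{375}{2} \approx -187.5$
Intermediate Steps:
$T{\left(t \right)} = 3 - \frac{t^{2}}{2}$ ($T{\left(t \right)} = 3 - \frac{t t}{2} = 3 - \frac{t^{2}}{2}$)
$-150 + 1 T{\left(9 \right)} = -150 + 1 \left(3 - \frac{9^{2}}{2}\right) = -150 + 1 \left(3 - \frac{81}{2}\right) = -150 + 1 \left(- \frac{75}{2}\right) = -150 - \frac{75}{2} = - \frac{375}{2}$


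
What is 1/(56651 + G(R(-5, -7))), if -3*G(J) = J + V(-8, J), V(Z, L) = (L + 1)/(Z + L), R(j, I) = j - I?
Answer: 2/113301 ≈ 1.7652e-5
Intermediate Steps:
V(Z, L) = (1 + L)/(L + Z)
G(J) = -J/3 - (1 + J)/(3*(-8 + J)) (G(J) = -(J + (1 + J)/(J - 8))/3 = -(J + (1 + J)/(-8 + J))/3 = -J/3 - (1 + J)/(3*(-8 + J)))
1/(56651 + G(R(-5, -7))) = 1/(56651 + (-1 - (-5 - 1*(-7))² + 7*(-5 - 1*(-7)))/(3*(-8 + (-5 - 1*(-7))))) = 1/(56651 + (-1 - (-5 + 7)² + 7*(-5 + 7))/(3*(-8 + (-5 + 7)))) = 1/(56651 + (-1 - 1*2² + 7*2)/(3*(-8 + 2))) = 1/(56651 + (⅓)*(-1 - 1*4 + 14)/(-6)) = 1/(56651 + (⅓)*(-⅙)*(-1 - 4 + 14)) = 1/(56651 + (⅓)*(-⅙)*9) = 1/(56651 - ½) = 1/(113301/2) = 2/113301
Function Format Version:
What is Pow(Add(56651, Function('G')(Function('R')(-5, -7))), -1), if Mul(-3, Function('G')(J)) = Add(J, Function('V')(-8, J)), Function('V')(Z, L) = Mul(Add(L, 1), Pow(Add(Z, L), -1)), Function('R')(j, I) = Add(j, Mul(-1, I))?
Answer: Rational(2, 113301) ≈ 1.7652e-5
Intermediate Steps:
Function('V')(Z, L) = Mul(Pow(Add(L, Z), -1), Add(1, L)) (Function('V')(Z, L) = Mul(Add(1, L), Pow(Add(L, Z), -1)) = Mul(Pow(Add(L, Z), -1), Add(1, L)))
Function('G')(J) = Add(Mul(Rational(-1, 3), J), Mul(Rational(-1, 3), Pow(Add(-8, J), -1), Add(1, J))) (Function('G')(J) = Mul(Rational(-1, 3), Add(J, Mul(Pow(Add(J, -8), -1), Add(1, J)))) = Mul(Rational(-1, 3), Add(J, Mul(Pow(Add(-8, J), -1), Add(1, J)))) = Add(Mul(Rational(-1, 3), J), Mul(Rational(-1, 3), Pow(Add(-8, J), -1), Add(1, J))))
Pow(Add(56651, Function('G')(Function('R')(-5, -7))), -1) = Pow(Add(56651, Mul(Rational(1, 3), Pow(Add(-8, Add(-5, Mul(-1, -7))), -1), Add(-1, Mul(-1, Pow(Add(-5, Mul(-1, -7)), 2)), Mul(7, Add(-5, Mul(-1, -7)))))), -1) = Pow(Add(56651, Mul(Rational(1, 3), Pow(Add(-8, Add(-5, 7)), -1), Add(-1, Mul(-1, Pow(Add(-5, 7), 2)), Mul(7, Add(-5, 7))))), -1) = Pow(Add(56651, Mul(Rational(1, 3), Pow(Add(-8, 2), -1), Add(-1, Mul(-1, Pow(2, 2)), Mul(7, 2)))), -1) = Pow(Add(56651, Mul(Rational(1, 3), Pow(-6, -1), Add(-1, Mul(-1, 4), 14))), -1) = Pow(Add(56651, Mul(Rational(1, 3), Rational(-1, 6), Add(-1, -4, 14))), -1) = Pow(Add(56651, Mul(Rational(1, 3), Rational(-1, 6), 9)), -1) = Pow(Add(56651, Rational(-1, 2)), -1) = Pow(Rational(113301, 2), -1) = Rational(2, 113301)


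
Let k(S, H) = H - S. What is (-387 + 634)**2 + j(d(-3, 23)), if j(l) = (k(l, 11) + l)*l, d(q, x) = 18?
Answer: 61207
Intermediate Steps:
j(l) = 11*l (j(l) = ((11 - l) + l)*l = 11*l)
(-387 + 634)**2 + j(d(-3, 23)) = (-387 + 634)**2 + 11*18 = 247**2 + 198 = 61009 + 198 = 61207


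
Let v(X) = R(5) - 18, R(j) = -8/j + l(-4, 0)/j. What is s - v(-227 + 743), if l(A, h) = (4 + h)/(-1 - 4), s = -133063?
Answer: -3326081/25 ≈ -1.3304e+5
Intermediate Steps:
l(A, h) = -⅘ - h/5 (l(A, h) = (4 + h)/(-5) = (4 + h)*(-⅕) = -⅘ - h/5)
R(j) = -44/(5*j) (R(j) = -8/j + (-⅘ - ⅕*0)/j = -8/j + (-⅘ + 0)/j = -8/j - 4/(5*j) = -44/(5*j))
v(X) = -494/25 (v(X) = -44/5/5 - 18 = -44/5*⅕ - 18 = -44/25 - 18 = -494/25)
s - v(-227 + 743) = -133063 - 1*(-494/25) = -133063 + 494/25 = -3326081/25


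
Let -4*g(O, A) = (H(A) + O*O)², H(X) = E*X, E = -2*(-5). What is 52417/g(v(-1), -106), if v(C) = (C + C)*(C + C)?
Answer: -52417/272484 ≈ -0.19237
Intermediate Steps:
E = 10
H(X) = 10*X
v(C) = 4*C² (v(C) = (2*C)*(2*C) = 4*C²)
g(O, A) = -(O² + 10*A)²/4 (g(O, A) = -(10*A + O*O)²/4 = -(10*A + O²)²/4 = -(O² + 10*A)²/4)
52417/g(v(-1), -106) = 52417/((-((4*(-1)²)² + 10*(-106))²/4)) = 52417/((-((4*1)² - 1060)²/4)) = 52417/((-(4² - 1060)²/4)) = 52417/((-(16 - 1060)²/4)) = 52417/((-¼*(-1044)²)) = 52417/((-¼*1089936)) = 52417/(-272484) = 52417*(-1/272484) = -52417/272484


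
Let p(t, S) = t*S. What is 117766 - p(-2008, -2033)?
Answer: -3964498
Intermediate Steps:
p(t, S) = S*t
117766 - p(-2008, -2033) = 117766 - (-2033)*(-2008) = 117766 - 1*4082264 = 117766 - 4082264 = -3964498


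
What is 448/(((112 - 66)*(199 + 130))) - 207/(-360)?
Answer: 26143/43240 ≈ 0.60460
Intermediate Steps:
448/(((112 - 66)*(199 + 130))) - 207/(-360) = 448/((46*329)) - 207*(-1/360) = 448/15134 + 23/40 = 448*(1/15134) + 23/40 = 32/1081 + 23/40 = 26143/43240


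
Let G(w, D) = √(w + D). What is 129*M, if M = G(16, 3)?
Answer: 129*√19 ≈ 562.30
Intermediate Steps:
G(w, D) = √(D + w)
M = √19 (M = √(3 + 16) = √19 ≈ 4.3589)
129*M = 129*√19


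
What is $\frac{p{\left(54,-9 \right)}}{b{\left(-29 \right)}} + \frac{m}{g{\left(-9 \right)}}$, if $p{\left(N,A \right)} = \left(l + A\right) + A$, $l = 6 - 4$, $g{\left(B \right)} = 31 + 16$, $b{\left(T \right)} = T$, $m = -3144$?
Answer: $- \frac{90424}{1363} \approx -66.342$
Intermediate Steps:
$g{\left(B \right)} = 47$
$l = 2$ ($l = 6 - 4 = 2$)
$p{\left(N,A \right)} = 2 + 2 A$ ($p{\left(N,A \right)} = \left(2 + A\right) + A = 2 + 2 A$)
$\frac{p{\left(54,-9 \right)}}{b{\left(-29 \right)}} + \frac{m}{g{\left(-9 \right)}} = \frac{2 + 2 \left(-9\right)}{-29} - \frac{3144}{47} = \left(2 - 18\right) \left(- \frac{1}{29}\right) - \frac{3144}{47} = \left(-16\right) \left(- \frac{1}{29}\right) - \frac{3144}{47} = \frac{16}{29} - \frac{3144}{47} = - \frac{90424}{1363}$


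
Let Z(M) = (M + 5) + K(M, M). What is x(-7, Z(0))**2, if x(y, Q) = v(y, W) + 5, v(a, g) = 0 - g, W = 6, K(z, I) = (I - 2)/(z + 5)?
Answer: 1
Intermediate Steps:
K(z, I) = (-2 + I)/(5 + z)
Z(M) = 5 + M + (-2 + M)/(5 + M) (Z(M) = (M + 5) + (-2 + M)/(5 + M) = (5 + M) + (-2 + M)/(5 + M) = 5 + M + (-2 + M)/(5 + M))
v(a, g) = -g
x(y, Q) = -1 (x(y, Q) = -1*6 + 5 = -6 + 5 = -1)
x(-7, Z(0))**2 = (-1)**2 = 1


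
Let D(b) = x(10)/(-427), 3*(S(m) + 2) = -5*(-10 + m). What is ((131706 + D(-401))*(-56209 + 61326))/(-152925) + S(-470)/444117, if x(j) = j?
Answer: -6085926465643018/1380970708575 ≈ -4407.0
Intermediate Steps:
S(m) = 44/3 - 5*m/3 (S(m) = -2 + (-5*(-10 + m))/3 = -2 + (50 - 5*m)/3 = -2 + (50/3 - 5*m/3) = 44/3 - 5*m/3)
D(b) = -10/427 (D(b) = 10/(-427) = 10*(-1/427) = -10/427)
((131706 + D(-401))*(-56209 + 61326))/(-152925) + S(-470)/444117 = ((131706 - 10/427)*(-56209 + 61326))/(-152925) + (44/3 - 5/3*(-470))/444117 = ((56238452/427)*5117)*(-1/152925) + (44/3 + 2350/3)*(1/444117) = (41110308412/61)*(-1/152925) + 798*(1/444117) = -41110308412/9328425 + 266/148039 = -6085926465643018/1380970708575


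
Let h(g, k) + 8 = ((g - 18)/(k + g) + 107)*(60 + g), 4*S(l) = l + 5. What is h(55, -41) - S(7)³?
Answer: 176035/14 ≈ 12574.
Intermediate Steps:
S(l) = 5/4 + l/4 (S(l) = (l + 5)/4 = (5 + l)/4 = 5/4 + l/4)
h(g, k) = -8 + (60 + g)*(107 + (-18 + g)/(g + k)) (h(g, k) = -8 + ((g - 18)/(k + g) + 107)*(60 + g) = -8 + ((-18 + g)/(g + k) + 107)*(60 + g) = -8 + (107 + (-18 + g)/(g + k))*(60 + g) = -8 + (60 + g)*(107 + (-18 + g)/(g + k)))
h(55, -41) - S(7)³ = (-1080 + 108*55² + 6412*(-41) + 6454*55 + 107*55*(-41))/(55 - 41) - (5/4 + (¼)*7)³ = (-1080 + 108*3025 - 262892 + 354970 - 241285)/14 - (5/4 + 7/4)³ = (-1080 + 326700 - 262892 + 354970 - 241285)/14 - 1*3³ = (1/14)*176413 - 1*27 = 176413/14 - 27 = 176035/14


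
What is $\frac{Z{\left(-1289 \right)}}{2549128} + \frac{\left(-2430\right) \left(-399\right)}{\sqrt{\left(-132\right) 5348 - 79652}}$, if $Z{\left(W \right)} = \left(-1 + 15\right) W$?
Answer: $- \frac{9023}{1274564} - \frac{484785 i \sqrt{196397}}{196397} \approx -0.0070793 - 1093.9 i$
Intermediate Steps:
$Z{\left(W \right)} = 14 W$
$\frac{Z{\left(-1289 \right)}}{2549128} + \frac{\left(-2430\right) \left(-399\right)}{\sqrt{\left(-132\right) 5348 - 79652}} = \frac{14 \left(-1289\right)}{2549128} + \frac{\left(-2430\right) \left(-399\right)}{\sqrt{\left(-132\right) 5348 - 79652}} = \left(-18046\right) \frac{1}{2549128} + \frac{969570}{\sqrt{-705936 - 79652}} = - \frac{9023}{1274564} + \frac{969570}{\sqrt{-785588}} = - \frac{9023}{1274564} + \frac{969570}{2 i \sqrt{196397}} = - \frac{9023}{1274564} + 969570 \left(- \frac{i \sqrt{196397}}{392794}\right) = - \frac{9023}{1274564} - \frac{484785 i \sqrt{196397}}{196397}$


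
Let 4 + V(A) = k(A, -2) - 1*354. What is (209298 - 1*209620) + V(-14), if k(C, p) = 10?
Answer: -670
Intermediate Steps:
V(A) = -348 (V(A) = -4 + (10 - 1*354) = -4 + (10 - 354) = -4 - 344 = -348)
(209298 - 1*209620) + V(-14) = (209298 - 1*209620) - 348 = (209298 - 209620) - 348 = -322 - 348 = -670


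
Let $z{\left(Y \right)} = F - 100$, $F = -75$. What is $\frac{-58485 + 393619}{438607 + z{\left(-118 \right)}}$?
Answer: $\frac{167567}{219216} \approx 0.76439$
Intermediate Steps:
$z{\left(Y \right)} = -175$ ($z{\left(Y \right)} = -75 - 100 = -175$)
$\frac{-58485 + 393619}{438607 + z{\left(-118 \right)}} = \frac{-58485 + 393619}{438607 - 175} = \frac{335134}{438432} = 335134 \cdot \frac{1}{438432} = \frac{167567}{219216}$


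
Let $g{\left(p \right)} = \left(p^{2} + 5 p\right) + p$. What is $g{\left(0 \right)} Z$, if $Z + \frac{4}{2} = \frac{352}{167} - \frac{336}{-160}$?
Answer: $0$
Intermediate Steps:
$Z = \frac{3687}{1670}$ ($Z = -2 + \left(\frac{352}{167} - \frac{336}{-160}\right) = -2 + \left(352 \cdot \frac{1}{167} - - \frac{21}{10}\right) = -2 + \left(\frac{352}{167} + \frac{21}{10}\right) = -2 + \frac{7027}{1670} = \frac{3687}{1670} \approx 2.2078$)
$g{\left(p \right)} = p^{2} + 6 p$
$g{\left(0 \right)} Z = 0 \left(6 + 0\right) \frac{3687}{1670} = 0 \cdot 6 \cdot \frac{3687}{1670} = 0 \cdot \frac{3687}{1670} = 0$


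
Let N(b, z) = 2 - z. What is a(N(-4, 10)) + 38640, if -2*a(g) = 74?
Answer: 38603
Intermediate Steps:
a(g) = -37 (a(g) = -½*74 = -37)
a(N(-4, 10)) + 38640 = -37 + 38640 = 38603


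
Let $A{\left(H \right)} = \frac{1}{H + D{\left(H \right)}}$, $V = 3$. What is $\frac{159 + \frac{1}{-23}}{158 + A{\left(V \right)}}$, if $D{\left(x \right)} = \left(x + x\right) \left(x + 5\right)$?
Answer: $\frac{186456}{185357} \approx 1.0059$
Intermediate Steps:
$D{\left(x \right)} = 2 x \left(5 + x\right)$
$A{\left(H \right)} = \frac{1}{H + 2 H \left(5 + H\right)}$
$\frac{159 + \frac{1}{-23}}{158 + A{\left(V \right)}} = \frac{159 + \frac{1}{-23}}{158 + \frac{1}{3 \left(11 + 2 \cdot 3\right)}} = \frac{159 - \frac{1}{23}}{158 + \frac{1}{3 \left(11 + 6\right)}} = \frac{1}{158 + \frac{1}{3 \cdot 17}} \cdot \frac{3656}{23} = \frac{1}{158 + \frac{1}{3} \cdot \frac{1}{17}} \cdot \frac{3656}{23} = \frac{1}{158 + \frac{1}{51}} \cdot \frac{3656}{23} = \frac{1}{\frac{8059}{51}} \cdot \frac{3656}{23} = \frac{51}{8059} \cdot \frac{3656}{23} = \frac{186456}{185357}$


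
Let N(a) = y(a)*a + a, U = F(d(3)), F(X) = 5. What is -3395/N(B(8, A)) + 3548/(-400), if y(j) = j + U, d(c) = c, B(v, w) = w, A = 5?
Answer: -77657/1100 ≈ -70.597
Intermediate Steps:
U = 5
y(j) = 5 + j (y(j) = j + 5 = 5 + j)
N(a) = a + a*(5 + a) (N(a) = (5 + a)*a + a = a*(5 + a) + a = a + a*(5 + a))
-3395/N(B(8, A)) + 3548/(-400) = -3395*1/(5*(6 + 5)) + 3548/(-400) = -3395/(5*11) + 3548*(-1/400) = -3395/55 - 887/100 = -3395*1/55 - 887/100 = -679/11 - 887/100 = -77657/1100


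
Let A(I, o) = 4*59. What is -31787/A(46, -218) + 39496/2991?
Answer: -85753861/705876 ≈ -121.49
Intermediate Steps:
A(I, o) = 236
-31787/A(46, -218) + 39496/2991 = -31787/236 + 39496/2991 = -85753861/705876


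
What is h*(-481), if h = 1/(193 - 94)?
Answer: -481/99 ≈ -4.8586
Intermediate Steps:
h = 1/99 ≈ 0.010101
h*(-481) = (1/99)*(-481) = -481/99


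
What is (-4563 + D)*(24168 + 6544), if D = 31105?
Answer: 815157904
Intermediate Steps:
(-4563 + D)*(24168 + 6544) = (-4563 + 31105)*(24168 + 6544) = 26542*30712 = 815157904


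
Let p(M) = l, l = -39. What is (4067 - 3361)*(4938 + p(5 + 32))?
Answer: 3458694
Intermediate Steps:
p(M) = -39
(4067 - 3361)*(4938 + p(5 + 32)) = (4067 - 3361)*(4938 - 39) = 706*4899 = 3458694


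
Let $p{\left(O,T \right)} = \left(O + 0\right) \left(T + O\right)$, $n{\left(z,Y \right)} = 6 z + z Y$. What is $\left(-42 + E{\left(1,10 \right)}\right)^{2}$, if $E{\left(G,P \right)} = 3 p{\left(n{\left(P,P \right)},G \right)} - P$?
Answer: $5964163984$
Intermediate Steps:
$n{\left(z,Y \right)} = 6 z + Y z$
$p{\left(O,T \right)} = O \left(O + T\right)$
$E{\left(G,P \right)} = - P + 3 P \left(6 + P\right) \left(G + P \left(6 + P\right)\right)$ ($E{\left(G,P \right)} = 3 P \left(6 + P\right) \left(P \left(6 + P\right) + G\right) - P = 3 P \left(6 + P\right) \left(G + P \left(6 + P\right)\right) - P = - P + 3 P \left(6 + P\right) \left(G + P \left(6 + P\right)\right)$)
$\left(-42 + E{\left(1,10 \right)}\right)^{2} = \left(-42 + 10 \left(-1 + 3 \left(6 + 10\right) \left(1 + 10 \left(6 + 10\right)\right)\right)\right)^{2} = \left(-42 + 10 \left(-1 + 3 \cdot 16 \left(1 + 10 \cdot 16\right)\right)\right)^{2} = \left(-42 + 10 \left(-1 + 3 \cdot 16 \left(1 + 160\right)\right)\right)^{2} = \left(-42 + 10 \left(-1 + 3 \cdot 16 \cdot 161\right)\right)^{2} = \left(-42 + 10 \left(-1 + 7728\right)\right)^{2} = \left(-42 + 10 \cdot 7727\right)^{2} = \left(-42 + 77270\right)^{2} = 77228^{2} = 5964163984$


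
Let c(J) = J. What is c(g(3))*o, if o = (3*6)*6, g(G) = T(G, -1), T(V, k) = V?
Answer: 324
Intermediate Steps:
g(G) = G
o = 108 (o = 18*6 = 108)
c(g(3))*o = 3*108 = 324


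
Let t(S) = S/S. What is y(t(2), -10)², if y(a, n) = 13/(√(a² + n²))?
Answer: 169/101 ≈ 1.6733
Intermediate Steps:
t(S) = 1
y(a, n) = 13/√(a² + n²)
y(t(2), -10)² = (13/√(1² + (-10)²))² = (13/√(1 + 100))² = (13/√101)² = (13*(√101/101))² = (13*√101/101)² = 169/101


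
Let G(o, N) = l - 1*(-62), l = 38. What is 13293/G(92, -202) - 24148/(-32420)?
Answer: 21668693/162100 ≈ 133.67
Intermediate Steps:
G(o, N) = 100 (G(o, N) = 38 - 1*(-62) = 38 + 62 = 100)
13293/G(92, -202) - 24148/(-32420) = 13293/100 - 24148/(-32420) = 13293*(1/100) - 24148*(-1/32420) = 13293/100 + 6037/8105 = 21668693/162100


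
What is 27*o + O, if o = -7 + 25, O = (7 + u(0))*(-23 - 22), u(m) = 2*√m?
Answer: 171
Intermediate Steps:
O = -315 (O = (7 + 2*√0)*(-23 - 22) = (7 + 2*0)*(-45) = (7 + 0)*(-45) = 7*(-45) = -315)
o = 18
27*o + O = 27*18 - 315 = 486 - 315 = 171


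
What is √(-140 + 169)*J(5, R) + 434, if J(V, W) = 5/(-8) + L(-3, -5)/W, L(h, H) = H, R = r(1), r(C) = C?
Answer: 434 - 45*√29/8 ≈ 403.71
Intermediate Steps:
R = 1
J(V, W) = -5/8 - 5/W (J(V, W) = 5/(-8) - 5/W = 5*(-⅛) - 5/W = -5/8 - 5/W)
√(-140 + 169)*J(5, R) + 434 = √(-140 + 169)*(-5/8 - 5/1) + 434 = √29*(-5/8 - 5*1) + 434 = √29*(-5/8 - 5) + 434 = √29*(-45/8) + 434 = -45*√29/8 + 434 = 434 - 45*√29/8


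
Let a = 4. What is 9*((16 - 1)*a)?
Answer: 540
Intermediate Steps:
9*((16 - 1)*a) = 9*((16 - 1)*4) = 9*(15*4) = 9*60 = 540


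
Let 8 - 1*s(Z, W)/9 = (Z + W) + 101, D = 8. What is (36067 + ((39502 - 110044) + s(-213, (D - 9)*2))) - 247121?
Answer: -280498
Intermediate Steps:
s(Z, W) = -837 - 9*W - 9*Z (s(Z, W) = 72 - 9*((Z + W) + 101) = 72 - 9*((W + Z) + 101) = 72 - 9*(101 + W + Z) = 72 + (-909 - 9*W - 9*Z) = -837 - 9*W - 9*Z)
(36067 + ((39502 - 110044) + s(-213, (D - 9)*2))) - 247121 = (36067 + ((39502 - 110044) + (-837 - 9*(8 - 9)*2 - 9*(-213)))) - 247121 = (36067 + (-70542 + (-837 - (-9)*2 + 1917))) - 247121 = (36067 + (-70542 + (-837 - 9*(-2) + 1917))) - 247121 = (36067 + (-70542 + (-837 + 18 + 1917))) - 247121 = (36067 + (-70542 + 1098)) - 247121 = (36067 - 69444) - 247121 = -33377 - 247121 = -280498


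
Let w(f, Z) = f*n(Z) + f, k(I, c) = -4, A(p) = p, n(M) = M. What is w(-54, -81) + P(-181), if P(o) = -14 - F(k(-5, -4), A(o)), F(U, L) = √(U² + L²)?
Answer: 4306 - √32777 ≈ 4125.0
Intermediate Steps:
F(U, L) = √(L² + U²)
w(f, Z) = f + Z*f (w(f, Z) = f*Z + f = Z*f + f = f + Z*f)
P(o) = -14 - √(16 + o²) (P(o) = -14 - √(o² + (-4)²) = -14 - √(o² + 16) = -14 - √(16 + o²))
w(-54, -81) + P(-181) = -54*(1 - 81) + (-14 - √(16 + (-181)²)) = -54*(-80) + (-14 - √(16 + 32761)) = 4320 + (-14 - √32777) = 4306 - √32777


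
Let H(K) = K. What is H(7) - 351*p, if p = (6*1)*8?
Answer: -16841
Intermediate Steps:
p = 48 (p = 6*8 = 48)
H(7) - 351*p = 7 - 351*48 = 7 - 16848 = -16841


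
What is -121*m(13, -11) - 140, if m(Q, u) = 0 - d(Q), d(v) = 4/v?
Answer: -1336/13 ≈ -102.77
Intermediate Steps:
m(Q, u) = -4/Q (m(Q, u) = 0 - 4/Q = -4/Q)
-121*m(13, -11) - 140 = -(-484)/13 - 140 = -121*(-4/13) - 140 = 484/13 - 140 = -1336/13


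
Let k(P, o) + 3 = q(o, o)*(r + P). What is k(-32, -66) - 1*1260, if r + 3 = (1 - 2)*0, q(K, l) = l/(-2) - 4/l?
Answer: -79864/33 ≈ -2420.1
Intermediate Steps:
q(K, l) = -4/l - l/2 (q(K, l) = l*(-½) - 4/l = -l/2 - 4/l = -4/l - l/2)
r = -3 (r = -3 + (1 - 2)*0 = -3 - 1*0 = -3 + 0 = -3)
k(P, o) = -3 + (-3 + P)*(-4/o - o/2) (k(P, o) = -3 + (-4/o - o/2)*(-3 + P) = -3 + (-3 + P)*(-4/o - o/2))
k(-32, -66) - 1*1260 = (½)*(24 - 6*(-66) + 3*(-66)² - 1*(-32)*(8 + (-66)²))/(-66) - 1*1260 = (½)*(-1/66)*(24 + 396 + 3*4356 - 1*(-32)*(8 + 4356)) - 1260 = (½)*(-1/66)*(24 + 396 + 13068 - 1*(-32)*4364) - 1260 = (½)*(-1/66)*(24 + 396 + 13068 + 139648) - 1260 = (½)*(-1/66)*153136 - 1260 = -38284/33 - 1260 = -79864/33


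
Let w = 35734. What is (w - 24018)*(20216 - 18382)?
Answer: 21487144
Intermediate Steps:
(w - 24018)*(20216 - 18382) = (35734 - 24018)*(20216 - 18382) = 11716*1834 = 21487144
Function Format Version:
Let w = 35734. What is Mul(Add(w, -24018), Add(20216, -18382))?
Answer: 21487144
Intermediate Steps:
Mul(Add(w, -24018), Add(20216, -18382)) = Mul(Add(35734, -24018), Add(20216, -18382)) = Mul(11716, 1834) = 21487144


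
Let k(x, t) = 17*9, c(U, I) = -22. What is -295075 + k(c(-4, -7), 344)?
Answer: -294922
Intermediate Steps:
k(x, t) = 153
-295075 + k(c(-4, -7), 344) = -295075 + 153 = -294922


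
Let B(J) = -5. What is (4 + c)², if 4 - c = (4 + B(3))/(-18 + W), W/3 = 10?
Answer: 9409/144 ≈ 65.340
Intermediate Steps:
W = 30 (W = 3*10 = 30)
c = 49/12 (c = 4 - (4 - 5)/(-18 + 30) = 4 - (-1)/12 = 4 - 1*(-1/12) = 4 + 1/12 = 49/12 ≈ 4.0833)
(4 + c)² = (4 + 49/12)² = (97/12)² = 9409/144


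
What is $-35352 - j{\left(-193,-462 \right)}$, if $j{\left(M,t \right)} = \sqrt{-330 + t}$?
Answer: $-35352 - 6 i \sqrt{22} \approx -35352.0 - 28.142 i$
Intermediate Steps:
$-35352 - j{\left(-193,-462 \right)} = -35352 - \sqrt{-330 - 462} = -35352 - \sqrt{-792} = -35352 - 6 i \sqrt{22}$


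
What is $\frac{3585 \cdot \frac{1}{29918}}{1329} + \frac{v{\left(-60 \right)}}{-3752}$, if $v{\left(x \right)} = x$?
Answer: $\frac{7140215}{443998079} \approx 0.016082$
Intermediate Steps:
$\frac{3585 \cdot \frac{1}{29918}}{1329} + \frac{v{\left(-60 \right)}}{-3752} = \frac{3585 \cdot \frac{1}{29918}}{1329} - \frac{60}{-3752} = 3585 \cdot \frac{1}{29918} \cdot \frac{1}{1329} - - \frac{15}{938} = \frac{3585}{29918} \cdot \frac{1}{1329} + \frac{15}{938} = \frac{1195}{13253674} + \frac{15}{938} = \frac{7140215}{443998079}$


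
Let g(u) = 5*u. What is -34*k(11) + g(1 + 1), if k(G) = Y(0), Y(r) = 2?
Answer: -58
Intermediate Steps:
k(G) = 2
-34*k(11) + g(1 + 1) = -34*2 + 5*(1 + 1) = -68 + 5*2 = -68 + 10 = -58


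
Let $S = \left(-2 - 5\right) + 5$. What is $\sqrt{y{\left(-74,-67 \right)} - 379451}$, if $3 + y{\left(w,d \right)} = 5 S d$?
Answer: $4 i \sqrt{23674} \approx 615.45 i$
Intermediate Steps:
$S = -2$ ($S = -7 + 5 = -2$)
$y{\left(w,d \right)} = -3 - 10 d$ ($y{\left(w,d \right)} = -3 + 5 \left(-2\right) d = -3 - 10 d$)
$\sqrt{y{\left(-74,-67 \right)} - 379451} = \sqrt{\left(-3 - -670\right) - 379451} = \sqrt{\left(-3 + 670\right) - 379451} = \sqrt{667 - 379451} = \sqrt{-378784} = 4 i \sqrt{23674}$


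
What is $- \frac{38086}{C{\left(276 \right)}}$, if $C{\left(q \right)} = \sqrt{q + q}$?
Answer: $- \frac{19043 \sqrt{138}}{138} \approx -1621.0$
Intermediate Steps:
$C{\left(q \right)} = \sqrt{2} \sqrt{q}$ ($C{\left(q \right)} = \sqrt{2 q} = \sqrt{2} \sqrt{q}$)
$- \frac{38086}{C{\left(276 \right)}} = - \frac{38086}{\sqrt{2} \sqrt{276}} = - \frac{38086}{\sqrt{2} \cdot 2 \sqrt{69}} = - \frac{38086}{2 \sqrt{138}} = - 38086 \frac{\sqrt{138}}{276} = - \frac{19043 \sqrt{138}}{138}$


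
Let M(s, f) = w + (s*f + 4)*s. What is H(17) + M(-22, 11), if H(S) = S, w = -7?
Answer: 5246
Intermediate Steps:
M(s, f) = -7 + s*(4 + f*s) (M(s, f) = -7 + (s*f + 4)*s = -7 + (f*s + 4)*s = -7 + (4 + f*s)*s = -7 + s*(4 + f*s))
H(17) + M(-22, 11) = 17 + (-7 + 4*(-22) + 11*(-22)²) = 17 + (-7 - 88 + 11*484) = 17 + (-7 - 88 + 5324) = 17 + 5229 = 5246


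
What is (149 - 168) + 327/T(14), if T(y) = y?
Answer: 61/14 ≈ 4.3571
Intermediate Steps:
(149 - 168) + 327/T(14) = (149 - 168) + 327/14 = -19 + 327*(1/14) = -19 + 327/14 = 61/14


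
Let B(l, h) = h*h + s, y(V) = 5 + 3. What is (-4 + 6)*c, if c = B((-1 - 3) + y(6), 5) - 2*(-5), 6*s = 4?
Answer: 214/3 ≈ 71.333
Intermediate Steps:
y(V) = 8
s = 2/3 (s = (1/6)*4 = 2/3 ≈ 0.66667)
B(l, h) = 2/3 + h**2 (B(l, h) = h*h + 2/3 = h**2 + 2/3 = 2/3 + h**2)
c = 107/3 (c = (2/3 + 5**2) - 2*(-5) = (2/3 + 25) + 10 = 77/3 + 10 = 107/3 ≈ 35.667)
(-4 + 6)*c = (-4 + 6)*(107/3) = 2*(107/3) = 214/3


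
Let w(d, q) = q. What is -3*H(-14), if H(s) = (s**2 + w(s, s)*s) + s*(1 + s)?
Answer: -1722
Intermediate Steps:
H(s) = 2*s**2 + s*(1 + s) (H(s) = (s**2 + s*s) + s*(1 + s) = (s**2 + s**2) + s*(1 + s) = 2*s**2 + s*(1 + s))
-3*H(-14) = -(-42)*(1 + 3*(-14)) = -(-42)*(1 - 42) = -(-42)*(-41) = -3*574 = -1722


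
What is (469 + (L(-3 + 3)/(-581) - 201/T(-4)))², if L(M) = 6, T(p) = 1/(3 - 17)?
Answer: 3638239611889/337561 ≈ 1.0778e+7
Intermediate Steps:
T(p) = -1/14 (T(p) = 1/(-14) = -1/14)
(469 + (L(-3 + 3)/(-581) - 201/T(-4)))² = (469 + (6/(-581) - 201/(-1/14)))² = (469 + (6*(-1/581) - 201*(-14)))² = (469 + (-6/581 + 2814))² = (469 + 1634928/581)² = (1907417/581)² = 3638239611889/337561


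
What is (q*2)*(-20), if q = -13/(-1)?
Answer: -520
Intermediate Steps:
q = 13 (q = -13*(-1) = 13)
(q*2)*(-20) = (13*2)*(-20) = 26*(-20) = -520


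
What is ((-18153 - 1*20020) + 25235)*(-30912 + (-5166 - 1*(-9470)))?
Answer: 344254304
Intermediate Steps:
((-18153 - 1*20020) + 25235)*(-30912 + (-5166 - 1*(-9470))) = ((-18153 - 20020) + 25235)*(-30912 + (-5166 + 9470)) = (-38173 + 25235)*(-30912 + 4304) = -12938*(-26608) = 344254304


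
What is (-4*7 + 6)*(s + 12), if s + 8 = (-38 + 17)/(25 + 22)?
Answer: -3674/47 ≈ -78.170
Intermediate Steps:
s = -397/47 (s = -8 + (-38 + 17)/(25 + 22) = -8 - 21/47 = -397/47 ≈ -8.4468)
(-4*7 + 6)*(s + 12) = (-4*7 + 6)*(-397/47 + 12) = (-28 + 6)*(167/47) = -22*167/47 = -3674/47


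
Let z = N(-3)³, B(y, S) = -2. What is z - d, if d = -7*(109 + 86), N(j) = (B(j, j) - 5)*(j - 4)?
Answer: 119014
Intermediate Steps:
N(j) = 28 - 7*j (N(j) = (-2 - 5)*(j - 4) = -7*(-4 + j) = 28 - 7*j)
d = -1365 (d = -7*195 = -1365)
z = 117649 (z = (28 - 7*(-3))³ = (28 + 21)³ = 49³ = 117649)
z - d = 117649 - 1*(-1365) = 117649 + 1365 = 119014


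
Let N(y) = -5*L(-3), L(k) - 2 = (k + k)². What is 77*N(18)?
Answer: -14630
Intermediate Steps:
L(k) = 2 + 4*k² (L(k) = 2 + (k + k)² = 2 + (2*k)² = 2 + 4*k²)
N(y) = -190 (N(y) = -5*(2 + 4*(-3)²) = -5*(2 + 4*9) = -5*(2 + 36) = -5*38 = -190)
77*N(18) = 77*(-190) = -14630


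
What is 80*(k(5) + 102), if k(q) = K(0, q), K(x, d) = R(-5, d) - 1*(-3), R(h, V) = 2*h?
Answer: 7600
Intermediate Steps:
K(x, d) = -7 (K(x, d) = 2*(-5) - 1*(-3) = -10 + 3 = -7)
k(q) = -7
80*(k(5) + 102) = 80*(-7 + 102) = 80*95 = 7600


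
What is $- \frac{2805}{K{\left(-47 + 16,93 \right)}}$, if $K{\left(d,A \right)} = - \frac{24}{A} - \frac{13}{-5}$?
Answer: $- \frac{13175}{11} \approx -1197.7$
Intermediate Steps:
$K{\left(d,A \right)} = \frac{13}{5} - \frac{24}{A}$ ($K{\left(d,A \right)} = - \frac{24}{A} - - \frac{13}{5} = - \frac{24}{A} + \frac{13}{5} = \frac{13}{5} - \frac{24}{A}$)
$- \frac{2805}{K{\left(-47 + 16,93 \right)}} = - \frac{2805}{\frac{13}{5} - \frac{24}{93}} = - \frac{2805}{\frac{13}{5} - \frac{8}{31}} = - \frac{2805}{\frac{363}{155}} = \left(-2805\right) \frac{155}{363} = - \frac{13175}{11}$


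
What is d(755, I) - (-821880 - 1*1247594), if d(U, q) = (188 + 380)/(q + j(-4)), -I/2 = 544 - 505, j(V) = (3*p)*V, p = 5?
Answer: 142793422/69 ≈ 2.0695e+6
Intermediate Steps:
j(V) = 15*V (j(V) = (3*5)*V = 15*V)
I = -78 (I = -2*(544 - 505) = -2*39 = -78)
d(U, q) = 568/(-60 + q) (d(U, q) = (188 + 380)/(q + 15*(-4)) = 568/(q - 60) = 568/(-60 + q))
d(755, I) - (-821880 - 1*1247594) = 568/(-60 - 78) - (-821880 - 1*1247594) = 568/(-138) - (-821880 - 1247594) = 568*(-1/138) - 1*(-2069474) = -284/69 + 2069474 = 142793422/69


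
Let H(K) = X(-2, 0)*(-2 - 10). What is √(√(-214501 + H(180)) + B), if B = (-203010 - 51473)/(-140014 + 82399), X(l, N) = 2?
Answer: √(14662038045 + 16597441125*I*√8581)/57615 ≈ 15.291 + 15.146*I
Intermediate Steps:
H(K) = -24 (H(K) = 2*(-2 - 10) = 2*(-12) = -24)
B = 254483/57615 (B = -254483/(-57615) = -254483*(-1/57615) = 254483/57615 ≈ 4.4170)
√(√(-214501 + H(180)) + B) = √(√(-214501 - 24) + 254483/57615) = √(√(-214525) + 254483/57615) = √(5*I*√8581 + 254483/57615) = √(254483/57615 + 5*I*√8581)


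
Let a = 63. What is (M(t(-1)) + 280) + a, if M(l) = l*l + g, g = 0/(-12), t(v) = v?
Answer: 344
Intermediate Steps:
g = 0 (g = 0*(-1/12) = 0)
M(l) = l**2 (M(l) = l*l + 0 = l**2 + 0 = l**2)
(M(t(-1)) + 280) + a = ((-1)**2 + 280) + 63 = (1 + 280) + 63 = 281 + 63 = 344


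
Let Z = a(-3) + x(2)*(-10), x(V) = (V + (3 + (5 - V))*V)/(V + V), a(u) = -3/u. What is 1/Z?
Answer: -1/34 ≈ -0.029412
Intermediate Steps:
x(V) = (V + V*(8 - V))/(2*V) (x(V) = (V + (8 - V)*V)/((2*V)) = (V + V*(8 - V))*(1/(2*V)) = (V + V*(8 - V))/(2*V))
Z = -34 (Z = -3/(-3) + (9/2 - ½*2)*(-10) = -3*(-⅓) + (9/2 - 1)*(-10) = 1 + (7/2)*(-10) = 1 - 35 = -34)
1/Z = 1/(-34) = -1/34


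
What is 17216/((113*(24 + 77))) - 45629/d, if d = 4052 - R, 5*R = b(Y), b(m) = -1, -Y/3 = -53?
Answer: -2255005509/231238793 ≈ -9.7518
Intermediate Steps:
Y = 159 (Y = -3*(-53) = 159)
R = -⅕ (R = (⅕)*(-1) = -⅕ ≈ -0.20000)
d = 20261/5 (d = 4052 - 1*(-⅕) = 4052 + ⅕ = 20261/5 ≈ 4052.2)
17216/((113*(24 + 77))) - 45629/d = 17216/((113*(24 + 77))) - 45629/20261/5 = 17216/((113*101)) - 45629*5/20261 = 17216/11413 - 228145/20261 = -2255005509/231238793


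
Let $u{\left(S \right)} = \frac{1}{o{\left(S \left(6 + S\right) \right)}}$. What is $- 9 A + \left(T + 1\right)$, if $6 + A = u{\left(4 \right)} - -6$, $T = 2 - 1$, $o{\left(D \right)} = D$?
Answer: $\frac{71}{40} \approx 1.775$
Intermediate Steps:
$T = 1$
$u{\left(S \right)} = \frac{1}{S \left(6 + S\right)}$
$A = \frac{1}{40}$ ($A = -6 + \left(\frac{1}{4 \left(6 + 4\right)} - -6\right) = -6 + \left(\frac{1}{4 \cdot 10} + 6\right) = -6 + \left(\frac{1}{4} \cdot \frac{1}{10} + 6\right) = -6 + \left(\frac{1}{40} + 6\right) = -6 + \frac{241}{40} = \frac{1}{40} \approx 0.025$)
$- 9 A + \left(T + 1\right) = \left(-9\right) \frac{1}{40} + \left(1 + 1\right) = - \frac{9}{40} + 2 = \frac{71}{40}$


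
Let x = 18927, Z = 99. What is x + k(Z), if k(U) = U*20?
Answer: 20907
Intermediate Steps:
k(U) = 20*U
x + k(Z) = 18927 + 20*99 = 18927 + 1980 = 20907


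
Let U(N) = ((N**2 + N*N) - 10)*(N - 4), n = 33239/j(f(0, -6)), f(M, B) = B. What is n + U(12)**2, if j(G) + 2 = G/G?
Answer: 4912937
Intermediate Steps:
j(G) = -1 (j(G) = -2 + G/G = -2 + 1 = -1)
n = -33239 (n = 33239/(-1) = 33239*(-1) = -33239)
U(N) = (-10 + 2*N**2)*(-4 + N) (U(N) = ((N**2 + N**2) - 10)*(-4 + N) = (2*N**2 - 10)*(-4 + N) = (-10 + 2*N**2)*(-4 + N))
n + U(12)**2 = -33239 + (40 - 10*12 - 8*12**2 + 2*12**3)**2 = -33239 + (40 - 120 - 8*144 + 2*1728)**2 = -33239 + (40 - 120 - 1152 + 3456)**2 = -33239 + 2224**2 = -33239 + 4946176 = 4912937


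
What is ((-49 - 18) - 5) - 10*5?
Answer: -122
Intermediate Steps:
((-49 - 18) - 5) - 10*5 = (-67 - 5) - 50 = -72 - 50 = -122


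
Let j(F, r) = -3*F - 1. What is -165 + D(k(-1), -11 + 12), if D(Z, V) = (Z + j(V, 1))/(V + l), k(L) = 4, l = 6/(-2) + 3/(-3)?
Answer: -165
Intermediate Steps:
j(F, r) = -1 - 3*F
l = -4 (l = 6*(-½) + 3*(-⅓) = -3 - 1 = -4)
D(Z, V) = (-1 + Z - 3*V)/(-4 + V) (D(Z, V) = (Z + (-1 - 3*V))/(V - 4) = (-1 + Z - 3*V)/(-4 + V))
-165 + D(k(-1), -11 + 12) = -165 + (-1 + 4 - 3*(-11 + 12))/(-4 + (-11 + 12)) = -165 + (-1 + 4 - 3*1)/(-4 + 1) = -165 + (-1 + 4 - 3)/(-3) = -165 - ⅓*0 = -165 + 0 = -165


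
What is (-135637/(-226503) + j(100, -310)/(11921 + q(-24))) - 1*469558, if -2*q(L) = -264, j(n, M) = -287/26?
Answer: -33329680785081347/70981057134 ≈ -4.6956e+5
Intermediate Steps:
j(n, M) = -287/26 (j(n, M) = -287*1/26 = -287/26)
q(L) = 132 (q(L) = -½*(-264) = 132)
(-135637/(-226503) + j(100, -310)/(11921 + q(-24))) - 1*469558 = (-135637/(-226503) - 287/(26*(11921 + 132))) - 1*469558 = (-135637*(-1/226503) - 287/26/12053) - 469558 = (135637/226503 - 287/26*1/12053) - 469558 = (135637/226503 - 287/313378) - 469558 = 42440645425/70981057134 - 469558 = -33329680785081347/70981057134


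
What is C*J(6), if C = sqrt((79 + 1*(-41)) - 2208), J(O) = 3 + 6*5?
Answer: 33*I*sqrt(2170) ≈ 1537.2*I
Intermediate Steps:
J(O) = 33 (J(O) = 3 + 30 = 33)
C = I*sqrt(2170) (C = sqrt((79 - 41) - 2208) = sqrt(38 - 2208) = sqrt(-2170) = I*sqrt(2170) ≈ 46.583*I)
C*J(6) = (I*sqrt(2170))*33 = 33*I*sqrt(2170)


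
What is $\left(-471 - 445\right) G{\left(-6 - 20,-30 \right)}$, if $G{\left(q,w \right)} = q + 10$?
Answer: $14656$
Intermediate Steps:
$G{\left(q,w \right)} = 10 + q$
$\left(-471 - 445\right) G{\left(-6 - 20,-30 \right)} = \left(-471 - 445\right) \left(10 - 26\right) = - 916 \left(10 - 26\right) = \left(-916\right) \left(-16\right) = 14656$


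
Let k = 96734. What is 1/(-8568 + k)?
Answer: 1/88166 ≈ 1.1342e-5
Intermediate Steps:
1/(-8568 + k) = 1/(-8568 + 96734) = 1/88166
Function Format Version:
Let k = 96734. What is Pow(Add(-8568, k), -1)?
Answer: Rational(1, 88166) ≈ 1.1342e-5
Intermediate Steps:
Pow(Add(-8568, k), -1) = Pow(Add(-8568, 96734), -1) = Pow(88166, -1) = Rational(1, 88166)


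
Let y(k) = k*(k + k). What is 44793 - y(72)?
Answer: 34425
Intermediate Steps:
y(k) = 2*k² (y(k) = k*(2*k) = 2*k²)
44793 - y(72) = 44793 - 2*72² = 44793 - 2*5184 = 44793 - 1*10368 = 44793 - 10368 = 34425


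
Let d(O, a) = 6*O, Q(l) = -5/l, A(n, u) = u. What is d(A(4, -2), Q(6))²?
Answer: 144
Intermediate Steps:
d(A(4, -2), Q(6))² = (6*(-2))² = (-12)² = 144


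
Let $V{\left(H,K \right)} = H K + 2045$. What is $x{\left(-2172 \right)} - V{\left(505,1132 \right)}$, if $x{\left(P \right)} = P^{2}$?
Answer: $4143879$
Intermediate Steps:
$V{\left(H,K \right)} = 2045 + H K$
$x{\left(-2172 \right)} - V{\left(505,1132 \right)} = \left(-2172\right)^{2} - \left(2045 + 505 \cdot 1132\right) = 4717584 - \left(2045 + 571660\right) = 4717584 - 573705 = 4143879$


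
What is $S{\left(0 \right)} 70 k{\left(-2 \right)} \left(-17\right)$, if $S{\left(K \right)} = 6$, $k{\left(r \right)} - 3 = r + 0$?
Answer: $-7140$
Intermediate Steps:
$k{\left(r \right)} = 3 + r$ ($k{\left(r \right)} = 3 + \left(r + 0\right) = 3 + r$)
$S{\left(0 \right)} 70 k{\left(-2 \right)} \left(-17\right) = 6 \cdot 70 \left(3 - 2\right) \left(-17\right) = 420 \cdot 1 \left(-17\right) = 420 \left(-17\right) = -7140$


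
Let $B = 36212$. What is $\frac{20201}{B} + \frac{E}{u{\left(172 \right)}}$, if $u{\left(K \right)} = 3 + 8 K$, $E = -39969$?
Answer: $- \frac{1419500249}{49936348} \approx -28.426$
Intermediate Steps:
$\frac{20201}{B} + \frac{E}{u{\left(172 \right)}} = \frac{20201}{36212} - \frac{39969}{3 + 8 \cdot 172} = 20201 \cdot \frac{1}{36212} - \frac{39969}{3 + 1376} = \frac{20201}{36212} - \frac{39969}{1379} = - \frac{1419500249}{49936348}$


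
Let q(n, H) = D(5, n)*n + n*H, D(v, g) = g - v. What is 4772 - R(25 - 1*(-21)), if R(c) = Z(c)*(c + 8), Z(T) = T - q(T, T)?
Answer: 218396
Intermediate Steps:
q(n, H) = H*n + n*(-5 + n) (q(n, H) = (n - 1*5)*n + n*H = (n - 5)*n + H*n = (-5 + n)*n + H*n = n*(-5 + n) + H*n = H*n + n*(-5 + n))
Z(T) = T - T*(-5 + 2*T) (Z(T) = T - T*(-5 + T + T) = T - T*(-5 + 2*T))
R(c) = 2*c*(3 - c)*(8 + c) (R(c) = (2*c*(3 - c))*(c + 8) = (2*c*(3 - c))*(8 + c) = 2*c*(3 - c)*(8 + c))
4772 - R(25 - 1*(-21)) = 4772 - (-2)*(25 - 1*(-21))*(-3 + (25 - 1*(-21)))*(8 + (25 - 1*(-21))) = 4772 - (-2)*(25 + 21)*(-3 + (25 + 21))*(8 + (25 + 21)) = 4772 - (-2)*46*(-3 + 46)*(8 + 46) = 4772 - (-2)*46*43*54 = 4772 - 1*(-213624) = 4772 + 213624 = 218396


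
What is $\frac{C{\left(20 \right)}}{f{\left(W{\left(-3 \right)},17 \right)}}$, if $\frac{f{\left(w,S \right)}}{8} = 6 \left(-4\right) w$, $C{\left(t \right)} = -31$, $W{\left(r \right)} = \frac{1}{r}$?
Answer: $- \frac{31}{64} \approx -0.48438$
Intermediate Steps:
$f{\left(w,S \right)} = - 192 w$ ($f{\left(w,S \right)} = 8 \cdot 6 \left(-4\right) w = 8 \left(- 24 w\right) = - 192 w$)
$\frac{C{\left(20 \right)}}{f{\left(W{\left(-3 \right)},17 \right)}} = - \frac{31}{\left(-192\right) \frac{1}{-3}} = - \frac{31}{\left(-192\right) \left(- \frac{1}{3}\right)} = - \frac{31}{64}$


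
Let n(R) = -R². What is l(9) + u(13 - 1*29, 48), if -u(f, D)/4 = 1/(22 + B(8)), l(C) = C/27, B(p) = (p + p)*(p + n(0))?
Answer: 23/75 ≈ 0.30667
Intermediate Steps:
B(p) = 2*p² (B(p) = (p + p)*(p - 1*0²) = (2*p)*(p - 1*0) = (2*p)*(p + 0) = (2*p)*p = 2*p²)
l(C) = C/27 (l(C) = C*(1/27) = C/27)
u(f, D) = -2/75 (u(f, D) = -4/(22 + 2*8²) = -4/(22 + 2*64) = -4/(22 + 128) = -4/150 = -4*1/150 = -2/75)
l(9) + u(13 - 1*29, 48) = (1/27)*9 - 2/75 = ⅓ - 2/75 = 23/75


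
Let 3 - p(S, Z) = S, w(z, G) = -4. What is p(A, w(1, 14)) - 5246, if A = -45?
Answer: -5198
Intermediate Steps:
p(S, Z) = 3 - S
p(A, w(1, 14)) - 5246 = (3 - 1*(-45)) - 5246 = (3 + 45) - 5246 = 48 - 5246 = -5198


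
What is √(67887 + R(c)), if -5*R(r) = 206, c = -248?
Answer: √1696145/5 ≈ 260.47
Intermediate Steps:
R(r) = -206/5 (R(r) = -⅕*206 = -206/5)
√(67887 + R(c)) = √(67887 - 206/5) = √(339229/5) = √1696145/5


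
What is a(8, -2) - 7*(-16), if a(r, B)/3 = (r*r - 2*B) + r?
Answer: 340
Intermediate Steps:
a(r, B) = -6*B + 3*r + 3*r² (a(r, B) = 3*((r*r - 2*B) + r) = 3*((r² - 2*B) + r) = 3*(r + r² - 2*B) = -6*B + 3*r + 3*r²)
a(8, -2) - 7*(-16) = (-6*(-2) + 3*8 + 3*8²) - 7*(-16) = (12 + 24 + 3*64) + 112 = (12 + 24 + 192) + 112 = 228 + 112 = 340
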